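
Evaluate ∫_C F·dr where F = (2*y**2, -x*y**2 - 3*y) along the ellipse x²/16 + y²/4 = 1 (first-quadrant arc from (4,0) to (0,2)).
-82/3 - 2*pi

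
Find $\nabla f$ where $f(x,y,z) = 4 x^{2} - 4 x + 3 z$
(8*x - 4, 0, 3)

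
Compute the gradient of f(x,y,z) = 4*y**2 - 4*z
(0, 8*y, -4)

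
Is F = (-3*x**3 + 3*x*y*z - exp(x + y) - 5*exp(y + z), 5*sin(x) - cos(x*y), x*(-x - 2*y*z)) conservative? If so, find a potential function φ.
No, ∇×F = (-2*x*z, 3*x*y + 2*x + 2*y*z - 5*exp(y + z), -3*x*z + y*sin(x*y) + exp(x + y) + 5*exp(y + z) + 5*cos(x)) ≠ 0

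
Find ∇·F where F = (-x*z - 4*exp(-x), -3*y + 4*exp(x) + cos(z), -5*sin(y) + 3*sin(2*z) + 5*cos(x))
-z + 6*cos(2*z) - 3 + 4*exp(-x)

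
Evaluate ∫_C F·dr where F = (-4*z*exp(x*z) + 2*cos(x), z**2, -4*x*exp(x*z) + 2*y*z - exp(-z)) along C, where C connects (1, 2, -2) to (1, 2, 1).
-4*E - exp(2) - 6 + exp(-1) + 4*exp(-2)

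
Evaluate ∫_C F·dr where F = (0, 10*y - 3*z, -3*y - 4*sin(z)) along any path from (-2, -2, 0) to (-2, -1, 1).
-16 + 4*cos(1)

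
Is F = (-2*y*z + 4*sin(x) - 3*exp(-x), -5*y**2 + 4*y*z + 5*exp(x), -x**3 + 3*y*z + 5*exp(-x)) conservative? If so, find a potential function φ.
No, ∇×F = (-4*y + 3*z, 3*x**2 - 2*y + 5*exp(-x), 2*z + 5*exp(x)) ≠ 0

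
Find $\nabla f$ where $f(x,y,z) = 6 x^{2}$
(12*x, 0, 0)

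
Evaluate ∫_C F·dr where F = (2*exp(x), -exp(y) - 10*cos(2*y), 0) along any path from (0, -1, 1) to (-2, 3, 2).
-exp(3) - 5*sin(2) - 2 + 2*exp(-2) + exp(-1) - 5*sin(6)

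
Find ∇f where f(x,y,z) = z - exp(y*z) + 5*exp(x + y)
(5*exp(x + y), -z*exp(y*z) + 5*exp(x + y), -y*exp(y*z) + 1)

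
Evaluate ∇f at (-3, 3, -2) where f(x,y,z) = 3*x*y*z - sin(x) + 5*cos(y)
(-18 - cos(3), 18 - 5*sin(3), -27)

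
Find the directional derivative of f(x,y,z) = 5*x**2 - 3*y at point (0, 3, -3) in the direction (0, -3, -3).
3*sqrt(2)/2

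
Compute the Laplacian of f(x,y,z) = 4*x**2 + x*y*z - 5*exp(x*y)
-5*x**2*exp(x*y) - 5*y**2*exp(x*y) + 8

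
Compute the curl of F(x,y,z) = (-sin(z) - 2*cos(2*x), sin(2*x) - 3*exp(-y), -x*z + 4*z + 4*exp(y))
(4*exp(y), z - cos(z), 2*cos(2*x))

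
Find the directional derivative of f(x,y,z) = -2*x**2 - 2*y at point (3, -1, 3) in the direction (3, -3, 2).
-15*sqrt(22)/11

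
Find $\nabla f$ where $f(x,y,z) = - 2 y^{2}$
(0, -4*y, 0)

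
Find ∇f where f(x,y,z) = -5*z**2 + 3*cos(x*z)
(-3*z*sin(x*z), 0, -3*x*sin(x*z) - 10*z)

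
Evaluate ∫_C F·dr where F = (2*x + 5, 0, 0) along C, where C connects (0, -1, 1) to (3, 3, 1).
24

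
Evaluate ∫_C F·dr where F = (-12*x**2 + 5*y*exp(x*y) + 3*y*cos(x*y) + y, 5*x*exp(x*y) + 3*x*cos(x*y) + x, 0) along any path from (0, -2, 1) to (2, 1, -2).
-35 + 3*sin(2) + 5*exp(2)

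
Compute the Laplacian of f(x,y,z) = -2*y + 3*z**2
6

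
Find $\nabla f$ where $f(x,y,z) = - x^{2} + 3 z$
(-2*x, 0, 3)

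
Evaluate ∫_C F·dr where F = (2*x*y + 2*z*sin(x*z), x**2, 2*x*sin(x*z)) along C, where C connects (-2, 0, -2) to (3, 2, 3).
2*cos(4) - 2*cos(9) + 18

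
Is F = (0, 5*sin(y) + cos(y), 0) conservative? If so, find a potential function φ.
Yes, F is conservative. φ = sin(y) - 5*cos(y)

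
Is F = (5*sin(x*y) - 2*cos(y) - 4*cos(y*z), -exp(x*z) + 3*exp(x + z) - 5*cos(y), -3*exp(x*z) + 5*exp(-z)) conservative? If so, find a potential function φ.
No, ∇×F = (x*exp(x*z) - 3*exp(x + z), 4*y*sin(y*z) + 3*z*exp(x*z), -5*x*cos(x*y) - z*exp(x*z) - 4*z*sin(y*z) + 3*exp(x + z) - 2*sin(y)) ≠ 0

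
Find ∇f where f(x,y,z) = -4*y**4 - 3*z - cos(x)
(sin(x), -16*y**3, -3)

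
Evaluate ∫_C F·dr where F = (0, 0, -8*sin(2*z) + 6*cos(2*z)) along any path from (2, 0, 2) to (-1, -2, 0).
-3*sin(4) - 4*cos(4) + 4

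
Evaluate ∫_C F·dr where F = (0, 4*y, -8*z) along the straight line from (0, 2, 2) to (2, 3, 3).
-10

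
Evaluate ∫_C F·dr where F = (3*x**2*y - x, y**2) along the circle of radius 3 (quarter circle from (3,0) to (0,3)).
27/2 - 243*pi/16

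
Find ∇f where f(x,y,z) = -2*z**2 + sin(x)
(cos(x), 0, -4*z)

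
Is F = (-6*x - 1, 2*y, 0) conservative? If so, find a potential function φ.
Yes, F is conservative. φ = -3*x**2 - x + y**2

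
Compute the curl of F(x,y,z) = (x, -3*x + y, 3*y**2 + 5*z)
(6*y, 0, -3)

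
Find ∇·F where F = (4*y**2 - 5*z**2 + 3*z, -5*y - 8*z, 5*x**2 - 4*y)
-5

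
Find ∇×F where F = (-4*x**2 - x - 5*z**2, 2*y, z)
(0, -10*z, 0)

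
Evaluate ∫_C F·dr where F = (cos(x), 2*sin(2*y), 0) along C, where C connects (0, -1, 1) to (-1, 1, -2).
-sin(1)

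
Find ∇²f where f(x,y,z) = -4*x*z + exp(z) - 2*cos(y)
exp(z) + 2*cos(y)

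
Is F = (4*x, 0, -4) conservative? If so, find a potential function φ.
Yes, F is conservative. φ = 2*x**2 - 4*z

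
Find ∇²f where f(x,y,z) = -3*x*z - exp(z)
-exp(z)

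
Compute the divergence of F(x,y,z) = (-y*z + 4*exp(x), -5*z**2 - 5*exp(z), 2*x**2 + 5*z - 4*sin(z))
4*exp(x) - 4*cos(z) + 5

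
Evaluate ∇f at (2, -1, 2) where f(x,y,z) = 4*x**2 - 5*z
(16, 0, -5)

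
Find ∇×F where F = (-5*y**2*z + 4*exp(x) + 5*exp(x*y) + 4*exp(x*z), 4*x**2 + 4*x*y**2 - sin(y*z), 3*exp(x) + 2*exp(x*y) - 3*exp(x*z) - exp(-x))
(2*x*exp(x*y) + y*cos(y*z), 4*x*exp(x*z) - 5*y**2 - 2*y*exp(x*y) + 3*z*exp(x*z) - 3*exp(x) - exp(-x), -5*x*exp(x*y) + 8*x + 4*y**2 + 10*y*z)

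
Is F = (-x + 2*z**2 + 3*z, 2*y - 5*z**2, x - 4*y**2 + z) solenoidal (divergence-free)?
No, ∇·F = 2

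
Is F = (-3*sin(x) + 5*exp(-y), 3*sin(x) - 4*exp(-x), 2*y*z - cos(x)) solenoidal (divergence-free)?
No, ∇·F = 2*y - 3*cos(x)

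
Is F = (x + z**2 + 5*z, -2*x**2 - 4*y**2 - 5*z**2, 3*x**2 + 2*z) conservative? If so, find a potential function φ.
No, ∇×F = (10*z, -6*x + 2*z + 5, -4*x) ≠ 0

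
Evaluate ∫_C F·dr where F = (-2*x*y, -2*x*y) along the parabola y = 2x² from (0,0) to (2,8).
-592/5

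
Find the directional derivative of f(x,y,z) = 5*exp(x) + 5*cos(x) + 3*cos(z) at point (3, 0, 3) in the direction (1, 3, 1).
sqrt(11)*(-8*sin(3) + 5*exp(3))/11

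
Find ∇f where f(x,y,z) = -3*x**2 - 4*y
(-6*x, -4, 0)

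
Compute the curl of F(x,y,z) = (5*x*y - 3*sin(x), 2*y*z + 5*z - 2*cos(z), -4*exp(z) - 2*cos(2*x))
(-2*y - 2*sin(z) - 5, -4*sin(2*x), -5*x)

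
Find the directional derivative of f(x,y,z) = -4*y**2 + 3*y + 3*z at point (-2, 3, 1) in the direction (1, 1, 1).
-6*sqrt(3)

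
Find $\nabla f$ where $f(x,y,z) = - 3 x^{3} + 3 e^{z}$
(-9*x**2, 0, 3*exp(z))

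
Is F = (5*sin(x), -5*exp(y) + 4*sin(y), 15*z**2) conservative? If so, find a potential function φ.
Yes, F is conservative. φ = 5*z**3 - 5*exp(y) - 5*cos(x) - 4*cos(y)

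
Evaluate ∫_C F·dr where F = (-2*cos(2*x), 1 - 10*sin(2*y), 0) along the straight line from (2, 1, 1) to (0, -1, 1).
-2 + sin(4)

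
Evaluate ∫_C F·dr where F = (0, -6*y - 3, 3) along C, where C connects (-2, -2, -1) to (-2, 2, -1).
-12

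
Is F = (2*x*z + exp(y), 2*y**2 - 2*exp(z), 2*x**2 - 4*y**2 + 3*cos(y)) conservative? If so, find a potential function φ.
No, ∇×F = (-8*y + 2*exp(z) - 3*sin(y), -2*x, -exp(y)) ≠ 0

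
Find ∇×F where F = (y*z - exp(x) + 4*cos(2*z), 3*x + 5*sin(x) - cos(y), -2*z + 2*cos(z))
(0, y - 8*sin(2*z), -z + 5*cos(x) + 3)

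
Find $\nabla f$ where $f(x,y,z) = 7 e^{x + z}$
(7*exp(x + z), 0, 7*exp(x + z))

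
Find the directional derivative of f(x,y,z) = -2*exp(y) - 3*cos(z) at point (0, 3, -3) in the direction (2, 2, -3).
sqrt(17)*(-4*exp(3) + 9*sin(3))/17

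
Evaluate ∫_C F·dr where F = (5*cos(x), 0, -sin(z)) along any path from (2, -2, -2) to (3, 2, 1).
-5*sin(2) - cos(2) + cos(1) + 5*sin(3)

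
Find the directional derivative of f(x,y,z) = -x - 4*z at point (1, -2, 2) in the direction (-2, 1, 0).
2*sqrt(5)/5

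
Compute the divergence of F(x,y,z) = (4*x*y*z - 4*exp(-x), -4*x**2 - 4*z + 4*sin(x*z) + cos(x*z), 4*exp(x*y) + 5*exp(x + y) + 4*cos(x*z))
-4*x*sin(x*z) + 4*y*z + 4*exp(-x)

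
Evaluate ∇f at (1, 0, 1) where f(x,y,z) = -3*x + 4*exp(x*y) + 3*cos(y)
(-3, 4, 0)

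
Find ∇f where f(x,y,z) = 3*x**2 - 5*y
(6*x, -5, 0)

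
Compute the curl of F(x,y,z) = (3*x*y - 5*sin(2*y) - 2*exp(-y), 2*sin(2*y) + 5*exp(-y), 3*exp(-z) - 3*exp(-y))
(3*exp(-y), 0, -3*x + 10*cos(2*y) - 2*exp(-y))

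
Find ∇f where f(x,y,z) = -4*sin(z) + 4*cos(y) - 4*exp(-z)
(0, -4*sin(y), -4*cos(z) + 4*exp(-z))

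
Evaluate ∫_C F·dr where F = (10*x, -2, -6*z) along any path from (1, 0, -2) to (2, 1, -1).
22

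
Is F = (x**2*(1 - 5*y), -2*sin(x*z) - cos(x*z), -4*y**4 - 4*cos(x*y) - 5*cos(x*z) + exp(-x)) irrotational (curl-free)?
No, ∇×F = (4*x*sin(x*y) - x*sin(x*z) + 2*x*cos(x*z) - 16*y**3, -4*y*sin(x*y) - 5*z*sin(x*z) + exp(-x), 5*x**2 + z*sin(x*z) - 2*z*cos(x*z))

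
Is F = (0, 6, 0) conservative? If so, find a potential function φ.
Yes, F is conservative. φ = 6*y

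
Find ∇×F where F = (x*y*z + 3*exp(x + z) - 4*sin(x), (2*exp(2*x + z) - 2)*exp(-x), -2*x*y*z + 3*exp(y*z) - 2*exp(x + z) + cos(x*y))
(-2*x*z - x*sin(x*y) + 3*z*exp(y*z) - 2*exp(x + z), x*y + 2*y*z + y*sin(x*y) + 5*exp(x + z), -x*z + 2*exp(x + z) + 2*exp(-x))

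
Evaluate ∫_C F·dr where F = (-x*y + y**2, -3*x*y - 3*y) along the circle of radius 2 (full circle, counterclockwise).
0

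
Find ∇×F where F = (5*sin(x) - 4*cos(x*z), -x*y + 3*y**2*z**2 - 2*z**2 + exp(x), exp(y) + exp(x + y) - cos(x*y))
(x*sin(x*y) - 6*y**2*z + 4*z + exp(y) + exp(x + y), 4*x*sin(x*z) - y*sin(x*y) - exp(x + y), -y + exp(x))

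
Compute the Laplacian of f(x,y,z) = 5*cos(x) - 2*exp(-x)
-5*cos(x) - 2*exp(-x)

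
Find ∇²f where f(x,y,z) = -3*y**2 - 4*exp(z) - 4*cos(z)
-4*exp(z) + 4*cos(z) - 6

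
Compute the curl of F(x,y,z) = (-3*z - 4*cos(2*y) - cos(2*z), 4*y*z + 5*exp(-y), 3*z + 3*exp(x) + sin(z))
(-4*y, -3*exp(x) + 2*sin(2*z) - 3, -8*sin(2*y))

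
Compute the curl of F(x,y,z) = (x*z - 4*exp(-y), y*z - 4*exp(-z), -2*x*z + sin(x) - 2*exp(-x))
(-y - 4*exp(-z), x + 2*z - cos(x) - 2*exp(-x), -4*exp(-y))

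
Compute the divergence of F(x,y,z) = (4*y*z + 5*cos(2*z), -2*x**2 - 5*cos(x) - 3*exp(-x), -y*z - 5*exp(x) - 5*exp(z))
-y - 5*exp(z)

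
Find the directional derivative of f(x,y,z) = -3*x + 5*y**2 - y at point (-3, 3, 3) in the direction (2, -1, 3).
-5*sqrt(14)/2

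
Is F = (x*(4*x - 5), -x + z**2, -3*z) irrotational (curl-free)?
No, ∇×F = (-2*z, 0, -1)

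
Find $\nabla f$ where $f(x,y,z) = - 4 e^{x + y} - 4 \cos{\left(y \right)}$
(-4*exp(x + y), -4*exp(x + y) + 4*sin(y), 0)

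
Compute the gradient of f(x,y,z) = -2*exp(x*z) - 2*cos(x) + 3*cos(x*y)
(-3*y*sin(x*y) - 2*z*exp(x*z) + 2*sin(x), -3*x*sin(x*y), -2*x*exp(x*z))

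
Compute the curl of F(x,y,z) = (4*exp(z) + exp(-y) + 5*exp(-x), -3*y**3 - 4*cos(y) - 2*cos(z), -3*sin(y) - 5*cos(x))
(-2*sin(z) - 3*cos(y), 4*exp(z) - 5*sin(x), exp(-y))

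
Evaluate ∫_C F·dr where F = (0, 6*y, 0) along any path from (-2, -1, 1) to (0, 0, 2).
-3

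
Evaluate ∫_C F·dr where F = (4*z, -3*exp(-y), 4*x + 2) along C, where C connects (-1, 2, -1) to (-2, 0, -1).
7 - 3*exp(-2)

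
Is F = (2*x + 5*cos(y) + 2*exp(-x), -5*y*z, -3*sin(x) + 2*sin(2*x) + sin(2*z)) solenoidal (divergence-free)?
No, ∇·F = -5*z + 4*cos(z)**2 - 2*exp(-x)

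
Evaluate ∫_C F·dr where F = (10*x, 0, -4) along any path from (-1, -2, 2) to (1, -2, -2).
16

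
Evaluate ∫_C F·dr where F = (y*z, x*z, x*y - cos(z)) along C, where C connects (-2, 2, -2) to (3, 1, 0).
-8 - sin(2)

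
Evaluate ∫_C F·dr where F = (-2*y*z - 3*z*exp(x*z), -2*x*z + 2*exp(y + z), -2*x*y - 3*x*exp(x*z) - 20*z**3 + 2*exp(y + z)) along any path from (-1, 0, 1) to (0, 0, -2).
-78 - 2*E + 2*exp(-2) + 3*exp(-1)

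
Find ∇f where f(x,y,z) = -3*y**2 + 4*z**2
(0, -6*y, 8*z)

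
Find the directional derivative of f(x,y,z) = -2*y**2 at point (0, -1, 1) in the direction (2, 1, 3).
2*sqrt(14)/7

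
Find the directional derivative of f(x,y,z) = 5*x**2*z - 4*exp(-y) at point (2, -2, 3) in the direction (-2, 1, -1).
2*sqrt(6)*(-35 + exp(2))/3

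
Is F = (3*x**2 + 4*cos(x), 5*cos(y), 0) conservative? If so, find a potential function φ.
Yes, F is conservative. φ = x**3 + 4*sin(x) + 5*sin(y)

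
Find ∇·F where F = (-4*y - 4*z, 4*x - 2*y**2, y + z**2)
-4*y + 2*z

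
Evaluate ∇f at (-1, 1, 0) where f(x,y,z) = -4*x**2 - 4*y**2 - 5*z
(8, -8, -5)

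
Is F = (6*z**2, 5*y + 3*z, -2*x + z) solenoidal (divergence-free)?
No, ∇·F = 6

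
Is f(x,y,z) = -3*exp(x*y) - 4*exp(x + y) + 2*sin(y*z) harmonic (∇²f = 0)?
No, ∇²f = -3*x**2*exp(x*y) - 3*y**2*exp(x*y) - 2*y**2*sin(y*z) - 2*z**2*sin(y*z) - 8*exp(x + y)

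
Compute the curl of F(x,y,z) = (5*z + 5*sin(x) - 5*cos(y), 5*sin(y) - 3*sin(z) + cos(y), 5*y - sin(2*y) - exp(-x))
(-2*cos(2*y) + 3*cos(z) + 5, 5 - exp(-x), -5*sin(y))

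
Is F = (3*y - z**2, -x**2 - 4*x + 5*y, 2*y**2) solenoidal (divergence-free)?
No, ∇·F = 5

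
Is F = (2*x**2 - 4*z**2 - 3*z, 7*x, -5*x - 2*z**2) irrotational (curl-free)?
No, ∇×F = (0, 2 - 8*z, 7)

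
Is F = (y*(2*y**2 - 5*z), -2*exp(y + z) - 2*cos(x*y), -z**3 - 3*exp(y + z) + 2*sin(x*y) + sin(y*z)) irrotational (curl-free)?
No, ∇×F = (2*x*cos(x*y) + z*cos(y*z) - exp(y + z), -y*(2*cos(x*y) + 5), -6*y**2 + 2*y*sin(x*y) + 5*z)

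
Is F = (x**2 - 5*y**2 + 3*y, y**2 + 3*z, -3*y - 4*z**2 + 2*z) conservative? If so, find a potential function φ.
No, ∇×F = (-6, 0, 10*y - 3) ≠ 0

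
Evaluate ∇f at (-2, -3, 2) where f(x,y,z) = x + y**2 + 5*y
(1, -1, 0)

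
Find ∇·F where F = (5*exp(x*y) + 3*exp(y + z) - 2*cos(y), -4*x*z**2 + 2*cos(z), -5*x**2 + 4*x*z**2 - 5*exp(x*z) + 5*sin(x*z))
8*x*z - 5*x*exp(x*z) + 5*x*cos(x*z) + 5*y*exp(x*y)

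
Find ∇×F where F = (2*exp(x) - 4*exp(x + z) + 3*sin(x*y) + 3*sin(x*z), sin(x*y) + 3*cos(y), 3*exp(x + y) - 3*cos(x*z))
(3*exp(x + y), 3*x*cos(x*z) - 3*z*sin(x*z) - 3*exp(x + y) - 4*exp(x + z), (-3*x + y)*cos(x*y))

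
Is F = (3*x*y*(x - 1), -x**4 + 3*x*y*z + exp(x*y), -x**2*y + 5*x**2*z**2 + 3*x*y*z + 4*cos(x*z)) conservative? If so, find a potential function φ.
No, ∇×F = (x*(-x - 3*y + 3*z), 2*x*y - 10*x*z**2 - 3*y*z + 4*z*sin(x*z), -4*x**3 - 3*x*(x - 1) + 3*y*z + y*exp(x*y)) ≠ 0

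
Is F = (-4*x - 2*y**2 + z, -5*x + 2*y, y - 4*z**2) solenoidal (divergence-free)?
No, ∇·F = -8*z - 2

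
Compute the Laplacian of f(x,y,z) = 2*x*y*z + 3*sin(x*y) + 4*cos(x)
-3*x**2*sin(x*y) - 3*y**2*sin(x*y) - 4*cos(x)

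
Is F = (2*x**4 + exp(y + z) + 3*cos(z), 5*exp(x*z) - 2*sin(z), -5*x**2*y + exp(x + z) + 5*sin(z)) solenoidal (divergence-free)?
No, ∇·F = 8*x**3 + exp(x + z) + 5*cos(z)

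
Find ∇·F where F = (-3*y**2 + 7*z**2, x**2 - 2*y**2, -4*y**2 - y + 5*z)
5 - 4*y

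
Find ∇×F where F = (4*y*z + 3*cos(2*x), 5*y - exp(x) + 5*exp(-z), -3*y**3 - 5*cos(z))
(-9*y**2 + 5*exp(-z), 4*y, -4*z - exp(x))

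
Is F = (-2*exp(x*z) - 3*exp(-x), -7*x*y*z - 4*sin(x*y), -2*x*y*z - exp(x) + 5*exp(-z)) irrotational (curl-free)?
No, ∇×F = (x*(7*y - 2*z), -2*x*exp(x*z) + 2*y*z + exp(x), -y*(7*z + 4*cos(x*y)))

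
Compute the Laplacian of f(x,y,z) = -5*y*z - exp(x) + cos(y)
-exp(x) - cos(y)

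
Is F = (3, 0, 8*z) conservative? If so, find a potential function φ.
Yes, F is conservative. φ = 3*x + 4*z**2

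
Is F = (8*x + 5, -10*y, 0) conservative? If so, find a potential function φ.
Yes, F is conservative. φ = 4*x**2 + 5*x - 5*y**2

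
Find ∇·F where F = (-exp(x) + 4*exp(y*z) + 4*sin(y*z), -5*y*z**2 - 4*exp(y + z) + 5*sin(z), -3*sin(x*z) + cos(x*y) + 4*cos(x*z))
-4*x*sin(x*z) - 3*x*cos(x*z) - 5*z**2 - exp(x) - 4*exp(y + z)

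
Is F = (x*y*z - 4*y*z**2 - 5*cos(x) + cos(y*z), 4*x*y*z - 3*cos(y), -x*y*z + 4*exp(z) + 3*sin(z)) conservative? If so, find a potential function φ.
No, ∇×F = (x*(-4*y - z), y*(x - 7*z - sin(y*z)), z*(-x + 4*y + 4*z + sin(y*z))) ≠ 0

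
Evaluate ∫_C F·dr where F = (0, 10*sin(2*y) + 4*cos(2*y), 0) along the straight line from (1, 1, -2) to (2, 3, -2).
-5*cos(6) + 5*cos(2) - 2*sin(2) + 2*sin(6)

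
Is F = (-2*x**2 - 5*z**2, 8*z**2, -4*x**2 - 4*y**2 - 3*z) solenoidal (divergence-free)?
No, ∇·F = -4*x - 3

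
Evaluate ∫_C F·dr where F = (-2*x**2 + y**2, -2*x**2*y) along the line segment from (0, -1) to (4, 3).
-356/3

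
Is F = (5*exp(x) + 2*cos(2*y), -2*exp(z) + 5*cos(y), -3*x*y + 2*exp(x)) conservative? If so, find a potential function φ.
No, ∇×F = (-3*x + 2*exp(z), 3*y - 2*exp(x), 4*sin(2*y)) ≠ 0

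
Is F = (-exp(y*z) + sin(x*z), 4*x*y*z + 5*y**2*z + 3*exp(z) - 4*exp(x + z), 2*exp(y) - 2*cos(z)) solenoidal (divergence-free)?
No, ∇·F = 4*x*z + 10*y*z + z*cos(x*z) + 2*sin(z)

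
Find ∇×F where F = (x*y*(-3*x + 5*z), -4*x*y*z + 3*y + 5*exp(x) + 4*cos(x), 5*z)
(4*x*y, 5*x*y, x*(3*x - 5*z) - 4*y*z + 5*exp(x) - 4*sin(x))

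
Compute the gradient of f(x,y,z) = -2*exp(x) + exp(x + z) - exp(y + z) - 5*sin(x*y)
(-5*y*cos(x*y) - 2*exp(x) + exp(x + z), -5*x*cos(x*y) - exp(y + z), exp(x + z) - exp(y + z))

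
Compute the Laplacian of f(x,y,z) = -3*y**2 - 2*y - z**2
-8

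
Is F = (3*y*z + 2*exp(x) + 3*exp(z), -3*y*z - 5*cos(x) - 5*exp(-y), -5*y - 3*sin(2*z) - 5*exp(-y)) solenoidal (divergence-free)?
No, ∇·F = -3*z + 2*exp(x) - 6*cos(2*z) + 5*exp(-y)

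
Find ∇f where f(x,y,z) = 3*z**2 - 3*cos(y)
(0, 3*sin(y), 6*z)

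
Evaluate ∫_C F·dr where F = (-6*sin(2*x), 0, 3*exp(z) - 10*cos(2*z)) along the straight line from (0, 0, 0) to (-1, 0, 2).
-6 + 3*cos(2) - 5*sin(4) + 3*exp(2)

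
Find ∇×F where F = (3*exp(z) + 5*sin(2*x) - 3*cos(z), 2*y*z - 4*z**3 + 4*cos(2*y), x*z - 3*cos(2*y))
(-2*y + 12*z**2 + 6*sin(2*y), -z + 3*exp(z) + 3*sin(z), 0)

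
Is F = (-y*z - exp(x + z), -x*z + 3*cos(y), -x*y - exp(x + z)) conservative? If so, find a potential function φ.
Yes, F is conservative. φ = -x*y*z - exp(x + z) + 3*sin(y)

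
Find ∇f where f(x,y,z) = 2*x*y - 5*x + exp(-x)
(2*y - 5 - exp(-x), 2*x, 0)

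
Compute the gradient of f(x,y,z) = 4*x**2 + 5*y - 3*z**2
(8*x, 5, -6*z)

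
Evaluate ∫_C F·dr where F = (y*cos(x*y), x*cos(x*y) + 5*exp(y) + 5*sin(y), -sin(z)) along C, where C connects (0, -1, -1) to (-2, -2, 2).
-5*exp(-1) + sin(4) + 5*exp(-2) - 4*cos(2) + 4*cos(1)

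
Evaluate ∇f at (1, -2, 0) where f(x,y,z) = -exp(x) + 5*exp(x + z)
(4*E, 0, 5*E)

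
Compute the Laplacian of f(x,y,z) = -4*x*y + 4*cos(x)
-4*cos(x)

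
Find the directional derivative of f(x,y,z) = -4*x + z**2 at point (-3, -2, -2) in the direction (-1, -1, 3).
-8*sqrt(11)/11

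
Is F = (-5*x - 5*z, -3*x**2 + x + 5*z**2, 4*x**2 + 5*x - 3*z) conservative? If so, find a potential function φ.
No, ∇×F = (-10*z, -8*x - 10, 1 - 6*x) ≠ 0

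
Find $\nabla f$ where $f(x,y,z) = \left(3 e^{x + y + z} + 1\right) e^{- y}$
(3*exp(x + z), -exp(-y), 3*exp(x + z))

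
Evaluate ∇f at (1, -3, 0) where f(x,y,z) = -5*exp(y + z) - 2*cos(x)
(2*sin(1), -5*exp(-3), -5*exp(-3))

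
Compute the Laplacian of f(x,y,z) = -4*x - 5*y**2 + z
-10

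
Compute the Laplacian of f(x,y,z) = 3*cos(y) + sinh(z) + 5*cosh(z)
-3*cos(y) + sinh(z) + 5*cosh(z)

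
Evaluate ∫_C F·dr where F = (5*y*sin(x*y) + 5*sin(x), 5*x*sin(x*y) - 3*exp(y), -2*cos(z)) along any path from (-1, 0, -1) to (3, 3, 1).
-3*exp(3) - 4*sin(1) + 5*cos(1) - 5*cos(9) - 5*cos(3) + 8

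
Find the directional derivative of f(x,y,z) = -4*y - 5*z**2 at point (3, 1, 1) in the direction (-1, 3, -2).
4*sqrt(14)/7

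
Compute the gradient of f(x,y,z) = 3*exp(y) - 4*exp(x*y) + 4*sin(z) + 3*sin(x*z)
(-4*y*exp(x*y) + 3*z*cos(x*z), -4*x*exp(x*y) + 3*exp(y), 3*x*cos(x*z) + 4*cos(z))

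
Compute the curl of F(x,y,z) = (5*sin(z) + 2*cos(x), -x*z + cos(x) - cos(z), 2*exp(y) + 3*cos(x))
(x + 2*exp(y) - sin(z), 3*sin(x) + 5*cos(z), -z - sin(x))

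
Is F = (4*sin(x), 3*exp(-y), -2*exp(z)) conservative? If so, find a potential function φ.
Yes, F is conservative. φ = -2*exp(z) - 4*cos(x) - 3*exp(-y)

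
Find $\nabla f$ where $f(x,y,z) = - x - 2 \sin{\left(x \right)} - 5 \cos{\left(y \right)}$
(-2*cos(x) - 1, 5*sin(y), 0)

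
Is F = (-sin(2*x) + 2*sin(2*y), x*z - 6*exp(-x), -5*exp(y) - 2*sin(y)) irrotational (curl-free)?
No, ∇×F = (-x - 5*exp(y) - 2*cos(y), 0, z - 4*cos(2*y) + 6*exp(-x))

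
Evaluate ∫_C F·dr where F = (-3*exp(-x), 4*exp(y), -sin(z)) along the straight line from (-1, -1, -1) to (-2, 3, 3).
-3*E - 4*exp(-1) + cos(3) - cos(1) + 3*exp(2) + 4*exp(3)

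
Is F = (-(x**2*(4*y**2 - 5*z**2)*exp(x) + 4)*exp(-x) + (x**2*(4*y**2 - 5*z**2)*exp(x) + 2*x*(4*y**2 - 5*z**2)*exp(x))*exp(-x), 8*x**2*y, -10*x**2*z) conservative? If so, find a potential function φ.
Yes, F is conservative. φ = (x**2*(4*y**2 - 5*z**2)*exp(x) + 4)*exp(-x)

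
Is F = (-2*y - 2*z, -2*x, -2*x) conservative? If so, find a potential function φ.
Yes, F is conservative. φ = 2*x*(-y - z)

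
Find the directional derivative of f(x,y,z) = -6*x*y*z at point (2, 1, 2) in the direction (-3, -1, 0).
6*sqrt(10)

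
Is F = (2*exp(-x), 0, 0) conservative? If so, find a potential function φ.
Yes, F is conservative. φ = -2*exp(-x)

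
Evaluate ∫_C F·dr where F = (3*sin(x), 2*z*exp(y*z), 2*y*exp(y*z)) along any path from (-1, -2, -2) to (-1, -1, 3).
2*(1 - exp(7))*exp(-3)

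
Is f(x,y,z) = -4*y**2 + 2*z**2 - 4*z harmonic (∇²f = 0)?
No, ∇²f = -4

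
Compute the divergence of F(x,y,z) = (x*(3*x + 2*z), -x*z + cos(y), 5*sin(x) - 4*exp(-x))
6*x + 2*z - sin(y)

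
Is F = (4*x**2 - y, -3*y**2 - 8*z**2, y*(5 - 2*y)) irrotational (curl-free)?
No, ∇×F = (-4*y + 16*z + 5, 0, 1)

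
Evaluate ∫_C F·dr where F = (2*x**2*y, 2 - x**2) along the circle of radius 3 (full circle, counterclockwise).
-81*pi/2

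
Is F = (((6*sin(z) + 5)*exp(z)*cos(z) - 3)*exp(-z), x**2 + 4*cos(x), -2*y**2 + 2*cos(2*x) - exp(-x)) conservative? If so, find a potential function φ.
No, ∇×F = (-4*y, 4*sin(2*x) - 12*sin(z)**2 - 5*sin(z) + 6 + 3*exp(-z) - exp(-x), 2*x - 4*sin(x)) ≠ 0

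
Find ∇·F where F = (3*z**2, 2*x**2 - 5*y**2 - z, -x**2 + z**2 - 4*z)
-10*y + 2*z - 4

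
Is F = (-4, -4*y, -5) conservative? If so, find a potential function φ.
Yes, F is conservative. φ = -4*x - 2*y**2 - 5*z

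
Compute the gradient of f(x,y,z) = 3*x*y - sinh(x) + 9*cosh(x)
(3*y + 9*sinh(x) - cosh(x), 3*x, 0)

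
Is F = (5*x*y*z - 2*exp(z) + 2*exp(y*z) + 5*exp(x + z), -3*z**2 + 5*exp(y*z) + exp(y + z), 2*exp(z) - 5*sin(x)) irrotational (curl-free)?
No, ∇×F = (-5*y*exp(y*z) + 6*z - exp(y + z), 5*x*y + 2*y*exp(y*z) - 2*exp(z) + 5*exp(x + z) + 5*cos(x), z*(-5*x - 2*exp(y*z)))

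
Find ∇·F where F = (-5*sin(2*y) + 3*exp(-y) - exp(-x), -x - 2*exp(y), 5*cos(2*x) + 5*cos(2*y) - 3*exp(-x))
-2*exp(y) + exp(-x)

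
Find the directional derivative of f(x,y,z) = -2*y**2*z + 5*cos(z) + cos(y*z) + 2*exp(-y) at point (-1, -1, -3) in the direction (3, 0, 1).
sqrt(10)*(-1 + 3*sin(3))/5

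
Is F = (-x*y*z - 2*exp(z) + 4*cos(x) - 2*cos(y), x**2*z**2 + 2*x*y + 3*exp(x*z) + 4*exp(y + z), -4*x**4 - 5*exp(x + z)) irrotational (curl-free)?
No, ∇×F = (-2*x**2*z - 3*x*exp(x*z) - 4*exp(y + z), 16*x**3 - x*y - 2*exp(z) + 5*exp(x + z), 2*x*z**2 + x*z + 2*y + 3*z*exp(x*z) - 2*sin(y))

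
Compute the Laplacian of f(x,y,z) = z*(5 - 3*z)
-6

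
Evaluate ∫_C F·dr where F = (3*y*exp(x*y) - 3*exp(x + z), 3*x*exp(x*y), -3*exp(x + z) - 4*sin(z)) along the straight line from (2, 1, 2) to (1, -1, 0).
-3*exp(2) - 3*E + 3*exp(-1) - 4*cos(2) + 4 + 3*exp(4)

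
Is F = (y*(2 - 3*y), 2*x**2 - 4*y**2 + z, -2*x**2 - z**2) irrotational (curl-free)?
No, ∇×F = (-1, 4*x, 4*x + 6*y - 2)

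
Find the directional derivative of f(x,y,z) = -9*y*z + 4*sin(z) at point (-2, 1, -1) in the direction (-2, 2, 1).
4*cos(1)/3 + 3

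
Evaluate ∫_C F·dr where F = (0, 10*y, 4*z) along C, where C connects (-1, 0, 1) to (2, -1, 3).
21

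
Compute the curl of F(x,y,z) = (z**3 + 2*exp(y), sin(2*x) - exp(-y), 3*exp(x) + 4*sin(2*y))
(8*cos(2*y), 3*z**2 - 3*exp(x), -2*exp(y) + 2*cos(2*x))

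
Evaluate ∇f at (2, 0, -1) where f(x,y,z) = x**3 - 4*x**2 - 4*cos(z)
(-4, 0, -4*sin(1))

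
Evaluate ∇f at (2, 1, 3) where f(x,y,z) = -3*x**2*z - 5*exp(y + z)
(-36, -5*exp(4), -5*exp(4) - 12)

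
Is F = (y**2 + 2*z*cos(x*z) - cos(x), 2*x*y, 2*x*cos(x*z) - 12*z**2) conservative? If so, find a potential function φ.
Yes, F is conservative. φ = x*y**2 - 4*z**3 - sin(x) + 2*sin(x*z)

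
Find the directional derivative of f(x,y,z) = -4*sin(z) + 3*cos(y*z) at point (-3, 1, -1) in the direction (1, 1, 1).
-4*sqrt(3)*cos(1)/3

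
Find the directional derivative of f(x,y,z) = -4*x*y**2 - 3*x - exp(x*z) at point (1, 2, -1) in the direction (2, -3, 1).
sqrt(14)*(1 + 10*E)*exp(-1)/14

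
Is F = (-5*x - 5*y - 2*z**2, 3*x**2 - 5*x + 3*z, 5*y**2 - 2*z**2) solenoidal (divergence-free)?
No, ∇·F = -4*z - 5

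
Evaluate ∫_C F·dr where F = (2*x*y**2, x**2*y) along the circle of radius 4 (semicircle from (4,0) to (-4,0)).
0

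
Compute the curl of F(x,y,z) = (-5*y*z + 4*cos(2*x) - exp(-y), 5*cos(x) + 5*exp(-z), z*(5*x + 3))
(5*exp(-z), -5*y - 5*z, 5*z - 5*sin(x) - exp(-y))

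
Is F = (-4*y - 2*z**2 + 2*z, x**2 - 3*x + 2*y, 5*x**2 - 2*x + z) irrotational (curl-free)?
No, ∇×F = (0, -10*x - 4*z + 4, 2*x + 1)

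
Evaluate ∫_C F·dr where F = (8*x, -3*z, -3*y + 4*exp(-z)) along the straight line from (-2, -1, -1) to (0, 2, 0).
-17 + 4*E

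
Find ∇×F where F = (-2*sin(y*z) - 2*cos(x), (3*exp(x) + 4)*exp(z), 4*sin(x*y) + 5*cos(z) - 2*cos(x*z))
(4*x*cos(x*y) - (3*exp(x) + 4)*exp(z), -4*y*cos(x*y) - 2*y*cos(y*z) - 2*z*sin(x*z), 2*z*cos(y*z) + 3*exp(x + z))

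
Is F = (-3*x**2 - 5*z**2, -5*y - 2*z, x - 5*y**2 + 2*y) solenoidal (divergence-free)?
No, ∇·F = -6*x - 5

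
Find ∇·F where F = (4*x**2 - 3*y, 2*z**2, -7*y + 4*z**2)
8*x + 8*z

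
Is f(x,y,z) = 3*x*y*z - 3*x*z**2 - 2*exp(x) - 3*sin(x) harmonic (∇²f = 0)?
No, ∇²f = -6*x - 2*exp(x) + 3*sin(x)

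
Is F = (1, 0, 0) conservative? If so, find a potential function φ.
Yes, F is conservative. φ = x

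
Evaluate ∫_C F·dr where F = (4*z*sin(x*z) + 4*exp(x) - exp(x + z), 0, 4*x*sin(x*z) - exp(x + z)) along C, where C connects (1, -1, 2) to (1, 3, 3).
-exp(4) + 4*cos(2) - 4*cos(3) + exp(3)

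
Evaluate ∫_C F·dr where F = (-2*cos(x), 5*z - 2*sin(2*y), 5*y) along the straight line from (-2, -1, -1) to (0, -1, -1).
-2*sin(2)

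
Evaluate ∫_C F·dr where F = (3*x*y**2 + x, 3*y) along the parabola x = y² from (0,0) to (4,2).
78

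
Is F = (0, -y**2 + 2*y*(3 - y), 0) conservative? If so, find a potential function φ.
Yes, F is conservative. φ = y**2*(3 - y)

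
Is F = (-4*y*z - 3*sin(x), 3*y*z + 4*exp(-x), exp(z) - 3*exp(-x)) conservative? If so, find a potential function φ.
No, ∇×F = (-3*y, -4*y - 3*exp(-x), 4*z - 4*exp(-x)) ≠ 0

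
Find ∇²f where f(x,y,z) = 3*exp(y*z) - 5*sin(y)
3*y**2*exp(y*z) + 3*z**2*exp(y*z) + 5*sin(y)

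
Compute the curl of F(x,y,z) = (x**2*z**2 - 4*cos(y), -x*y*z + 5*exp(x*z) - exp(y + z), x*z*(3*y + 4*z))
(x*y + 3*x*z - 5*x*exp(x*z) + exp(y + z), z*(2*x**2 - 3*y - 4*z), -y*z + 5*z*exp(x*z) - 4*sin(y))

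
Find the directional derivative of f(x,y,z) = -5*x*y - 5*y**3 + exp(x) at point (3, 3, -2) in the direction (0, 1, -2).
-30*sqrt(5)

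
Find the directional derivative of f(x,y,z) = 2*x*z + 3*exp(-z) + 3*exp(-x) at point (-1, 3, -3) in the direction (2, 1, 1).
sqrt(6)*(-exp(3)/2 - E - 7/3)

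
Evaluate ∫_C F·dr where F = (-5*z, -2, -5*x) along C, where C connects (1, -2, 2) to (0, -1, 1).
8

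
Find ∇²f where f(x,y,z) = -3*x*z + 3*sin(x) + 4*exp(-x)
-3*sin(x) + 4*exp(-x)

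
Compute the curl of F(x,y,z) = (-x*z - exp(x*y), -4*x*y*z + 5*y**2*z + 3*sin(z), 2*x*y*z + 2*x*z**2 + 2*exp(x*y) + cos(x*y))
(4*x*y + 2*x*z + 2*x*exp(x*y) - x*sin(x*y) - 5*y**2 - 3*cos(z), -x - 2*y*z - 2*y*exp(x*y) + y*sin(x*y) - 2*z**2, x*exp(x*y) - 4*y*z)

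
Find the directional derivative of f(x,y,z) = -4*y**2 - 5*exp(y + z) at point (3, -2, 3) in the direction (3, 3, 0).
sqrt(2)*(16 - 5*E)/2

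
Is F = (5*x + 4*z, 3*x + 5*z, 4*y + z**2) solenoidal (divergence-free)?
No, ∇·F = 2*z + 5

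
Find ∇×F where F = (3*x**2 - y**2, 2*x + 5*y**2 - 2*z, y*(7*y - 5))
(14*y - 3, 0, 2*y + 2)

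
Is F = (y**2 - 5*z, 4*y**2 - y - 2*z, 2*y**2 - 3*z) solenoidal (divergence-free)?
No, ∇·F = 8*y - 4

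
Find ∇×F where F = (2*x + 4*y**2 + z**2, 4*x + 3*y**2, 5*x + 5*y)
(5, 2*z - 5, 4 - 8*y)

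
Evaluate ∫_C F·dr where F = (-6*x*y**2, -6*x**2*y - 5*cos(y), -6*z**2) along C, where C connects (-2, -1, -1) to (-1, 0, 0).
10 - 5*sin(1)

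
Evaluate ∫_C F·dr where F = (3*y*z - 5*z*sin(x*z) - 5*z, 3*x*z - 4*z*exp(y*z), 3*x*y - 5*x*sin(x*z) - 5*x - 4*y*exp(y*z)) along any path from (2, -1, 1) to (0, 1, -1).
21 - 5*cos(2)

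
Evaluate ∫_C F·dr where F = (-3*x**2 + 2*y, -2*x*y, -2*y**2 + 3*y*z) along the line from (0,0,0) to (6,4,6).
-176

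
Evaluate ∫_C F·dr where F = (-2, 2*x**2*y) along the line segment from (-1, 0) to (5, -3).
87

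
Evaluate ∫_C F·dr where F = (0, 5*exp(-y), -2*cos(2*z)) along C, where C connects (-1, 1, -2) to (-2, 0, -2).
-5 + 5*exp(-1)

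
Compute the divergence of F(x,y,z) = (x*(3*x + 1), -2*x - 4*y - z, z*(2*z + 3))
6*x + 4*z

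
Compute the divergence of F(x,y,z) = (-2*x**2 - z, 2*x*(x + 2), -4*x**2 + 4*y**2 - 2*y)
-4*x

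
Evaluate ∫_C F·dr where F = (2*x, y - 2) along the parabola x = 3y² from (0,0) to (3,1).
15/2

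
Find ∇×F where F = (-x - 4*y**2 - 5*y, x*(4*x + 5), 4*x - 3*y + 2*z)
(-3, -4, 8*x + 8*y + 10)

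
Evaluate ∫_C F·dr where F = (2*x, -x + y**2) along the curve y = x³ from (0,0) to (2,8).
488/3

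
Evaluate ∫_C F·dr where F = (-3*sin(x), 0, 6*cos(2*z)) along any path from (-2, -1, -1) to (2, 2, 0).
3*sin(2)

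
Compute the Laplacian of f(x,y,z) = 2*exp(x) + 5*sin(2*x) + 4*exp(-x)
2*exp(x) - 20*sin(2*x) + 4*exp(-x)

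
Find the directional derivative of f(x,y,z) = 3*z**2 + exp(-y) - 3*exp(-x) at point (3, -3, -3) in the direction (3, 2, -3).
sqrt(22)*(9 + 2*(27 - exp(3))*exp(3))*exp(-3)/22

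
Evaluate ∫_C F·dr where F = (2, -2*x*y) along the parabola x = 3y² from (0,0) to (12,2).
0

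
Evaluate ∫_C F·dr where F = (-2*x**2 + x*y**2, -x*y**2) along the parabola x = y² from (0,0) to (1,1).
-8/15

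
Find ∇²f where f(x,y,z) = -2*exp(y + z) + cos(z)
-4*exp(y + z) - cos(z)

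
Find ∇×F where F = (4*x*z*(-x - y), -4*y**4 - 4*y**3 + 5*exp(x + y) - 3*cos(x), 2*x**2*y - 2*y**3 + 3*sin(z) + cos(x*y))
(2*x**2 - x*sin(x*y) - 6*y**2, -4*x**2 - 8*x*y + y*sin(x*y), 4*x*z + 5*exp(x + y) + 3*sin(x))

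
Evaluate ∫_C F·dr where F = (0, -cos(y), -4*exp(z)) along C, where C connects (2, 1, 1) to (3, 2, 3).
-4*exp(3) - sin(2) + sin(1) + 4*E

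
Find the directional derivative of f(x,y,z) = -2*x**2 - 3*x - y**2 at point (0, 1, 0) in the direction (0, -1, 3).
sqrt(10)/5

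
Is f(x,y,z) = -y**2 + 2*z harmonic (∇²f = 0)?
No, ∇²f = -2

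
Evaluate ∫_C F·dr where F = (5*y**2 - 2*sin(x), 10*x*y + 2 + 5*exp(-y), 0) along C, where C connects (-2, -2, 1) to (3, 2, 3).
2*cos(3) - 2*cos(2) + 10*sinh(2) + 108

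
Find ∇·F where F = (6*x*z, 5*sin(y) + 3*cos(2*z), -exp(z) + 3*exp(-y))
6*z - exp(z) + 5*cos(y)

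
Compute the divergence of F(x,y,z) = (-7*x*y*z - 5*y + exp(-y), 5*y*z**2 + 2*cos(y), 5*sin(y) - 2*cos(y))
-7*y*z + 5*z**2 - 2*sin(y)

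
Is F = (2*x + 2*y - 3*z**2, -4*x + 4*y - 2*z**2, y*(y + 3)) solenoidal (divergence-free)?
No, ∇·F = 6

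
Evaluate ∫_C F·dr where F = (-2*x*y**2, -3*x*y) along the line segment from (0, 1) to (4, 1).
-16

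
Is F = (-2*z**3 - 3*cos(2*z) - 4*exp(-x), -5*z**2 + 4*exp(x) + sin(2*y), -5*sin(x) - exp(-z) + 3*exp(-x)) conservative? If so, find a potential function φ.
No, ∇×F = (10*z, -6*z**2 + 6*sin(2*z) + 5*cos(x) + 3*exp(-x), 4*exp(x)) ≠ 0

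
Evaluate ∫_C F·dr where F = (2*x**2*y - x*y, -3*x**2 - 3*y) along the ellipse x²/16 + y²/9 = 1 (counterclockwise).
-96*pi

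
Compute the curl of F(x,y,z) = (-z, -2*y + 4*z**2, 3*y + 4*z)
(3 - 8*z, -1, 0)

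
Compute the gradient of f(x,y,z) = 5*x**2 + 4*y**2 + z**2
(10*x, 8*y, 2*z)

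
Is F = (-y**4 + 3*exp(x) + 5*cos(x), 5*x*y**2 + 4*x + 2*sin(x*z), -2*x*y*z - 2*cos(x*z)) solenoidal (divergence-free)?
No, ∇·F = 8*x*y + 2*x*sin(x*z) + 3*exp(x) - 5*sin(x)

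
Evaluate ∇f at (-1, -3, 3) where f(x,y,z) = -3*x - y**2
(-3, 6, 0)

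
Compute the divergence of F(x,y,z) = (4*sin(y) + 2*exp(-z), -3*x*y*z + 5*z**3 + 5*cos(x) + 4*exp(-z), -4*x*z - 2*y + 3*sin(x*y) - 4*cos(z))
-3*x*z - 4*x + 4*sin(z)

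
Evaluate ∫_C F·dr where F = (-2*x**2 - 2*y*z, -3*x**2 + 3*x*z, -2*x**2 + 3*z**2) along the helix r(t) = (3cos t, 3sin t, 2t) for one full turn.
2*pi*(-18 + 45*pi + 32*pi**2)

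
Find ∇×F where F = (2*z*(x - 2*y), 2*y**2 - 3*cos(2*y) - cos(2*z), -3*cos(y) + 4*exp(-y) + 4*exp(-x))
(3*sin(y) - 2*sin(2*z) - 4*exp(-y), 2*x - 4*y + 4*exp(-x), 4*z)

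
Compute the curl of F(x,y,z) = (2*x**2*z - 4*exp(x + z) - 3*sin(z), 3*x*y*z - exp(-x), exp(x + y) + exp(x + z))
(-3*x*y + exp(x + y), 2*x**2 - exp(x + y) - 5*exp(x + z) - 3*cos(z), 3*y*z + exp(-x))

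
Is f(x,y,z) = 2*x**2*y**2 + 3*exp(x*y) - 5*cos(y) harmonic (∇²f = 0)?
No, ∇²f = 3*x**2*exp(x*y) + 4*x**2 + y**2*(3*exp(x*y) + 4) + 5*cos(y)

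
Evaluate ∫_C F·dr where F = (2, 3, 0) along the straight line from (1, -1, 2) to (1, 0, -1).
3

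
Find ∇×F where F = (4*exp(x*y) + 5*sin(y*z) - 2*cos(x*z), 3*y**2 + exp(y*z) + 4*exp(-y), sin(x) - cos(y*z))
(-y*exp(y*z) + z*sin(y*z), 2*x*sin(x*z) + 5*y*cos(y*z) - cos(x), -4*x*exp(x*y) - 5*z*cos(y*z))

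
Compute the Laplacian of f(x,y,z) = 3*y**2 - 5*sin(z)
5*sin(z) + 6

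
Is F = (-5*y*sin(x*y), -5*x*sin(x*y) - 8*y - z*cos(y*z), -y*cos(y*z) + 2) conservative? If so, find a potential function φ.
Yes, F is conservative. φ = -4*y**2 + 2*z - sin(y*z) + 5*cos(x*y)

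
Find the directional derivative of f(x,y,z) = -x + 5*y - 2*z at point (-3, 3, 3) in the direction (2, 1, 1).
sqrt(6)/6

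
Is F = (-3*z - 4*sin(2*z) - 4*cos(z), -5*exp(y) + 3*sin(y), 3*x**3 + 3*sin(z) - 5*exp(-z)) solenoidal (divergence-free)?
No, ∇·F = -5*exp(y) + 3*cos(y) + 3*cos(z) + 5*exp(-z)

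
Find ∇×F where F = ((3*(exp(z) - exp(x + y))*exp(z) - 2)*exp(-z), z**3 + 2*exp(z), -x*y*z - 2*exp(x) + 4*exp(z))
(-x*z - 3*z**2 - 2*exp(z), y*z + 2*exp(x) + 3*exp(z) + 2*exp(-z), 3*exp(x + y))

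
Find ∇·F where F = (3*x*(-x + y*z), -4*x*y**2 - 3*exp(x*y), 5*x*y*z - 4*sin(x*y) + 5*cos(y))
-3*x*y - 3*x*exp(x*y) - 6*x + 3*y*z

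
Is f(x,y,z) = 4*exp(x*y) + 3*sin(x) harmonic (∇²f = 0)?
No, ∇²f = 4*x**2*exp(x*y) + 4*y**2*exp(x*y) - 3*sin(x)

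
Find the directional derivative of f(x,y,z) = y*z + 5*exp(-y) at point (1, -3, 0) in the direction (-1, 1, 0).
-5*sqrt(2)*exp(3)/2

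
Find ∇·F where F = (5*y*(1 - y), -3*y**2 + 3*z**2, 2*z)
2 - 6*y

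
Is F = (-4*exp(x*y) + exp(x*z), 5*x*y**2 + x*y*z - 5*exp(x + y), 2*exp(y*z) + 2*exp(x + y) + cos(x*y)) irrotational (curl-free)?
No, ∇×F = (-x*y - x*sin(x*y) + 2*z*exp(y*z) + 2*exp(x + y), x*exp(x*z) + y*sin(x*y) - 2*exp(x + y), 4*x*exp(x*y) + 5*y**2 + y*z - 5*exp(x + y))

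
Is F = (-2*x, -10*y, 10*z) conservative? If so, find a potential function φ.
Yes, F is conservative. φ = -x**2 - 5*y**2 + 5*z**2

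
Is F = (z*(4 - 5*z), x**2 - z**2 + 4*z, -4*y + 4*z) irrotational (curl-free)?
No, ∇×F = (2*z - 8, 4 - 10*z, 2*x)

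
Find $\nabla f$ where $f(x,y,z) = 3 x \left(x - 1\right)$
(6*x - 3, 0, 0)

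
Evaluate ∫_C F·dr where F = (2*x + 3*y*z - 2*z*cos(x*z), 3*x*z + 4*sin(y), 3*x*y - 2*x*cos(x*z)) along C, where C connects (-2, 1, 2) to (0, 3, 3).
-2*sin(4) + 4*cos(1) - 4*cos(3) + 8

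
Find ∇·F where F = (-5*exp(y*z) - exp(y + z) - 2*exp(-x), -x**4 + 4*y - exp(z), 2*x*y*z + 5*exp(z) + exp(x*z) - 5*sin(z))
2*x*y + x*exp(x*z) + 5*exp(z) - 5*cos(z) + 4 + 2*exp(-x)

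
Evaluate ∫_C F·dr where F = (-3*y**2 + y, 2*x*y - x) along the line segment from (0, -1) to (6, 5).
-24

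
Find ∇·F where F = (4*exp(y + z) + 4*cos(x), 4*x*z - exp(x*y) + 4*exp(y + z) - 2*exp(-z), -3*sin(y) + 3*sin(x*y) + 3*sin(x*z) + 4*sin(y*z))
-x*exp(x*y) + 3*x*cos(x*z) + 4*y*cos(y*z) + 4*exp(y + z) - 4*sin(x)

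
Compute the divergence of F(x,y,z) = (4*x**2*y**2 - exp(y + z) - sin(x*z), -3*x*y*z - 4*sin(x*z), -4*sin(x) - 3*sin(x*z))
8*x*y**2 - 3*x*z - 3*x*cos(x*z) - z*cos(x*z)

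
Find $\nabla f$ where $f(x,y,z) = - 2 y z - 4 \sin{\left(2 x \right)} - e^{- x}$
(-8*cos(2*x) + exp(-x), -2*z, -2*y)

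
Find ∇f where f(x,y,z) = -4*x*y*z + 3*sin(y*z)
(-4*y*z, z*(-4*x + 3*cos(y*z)), y*(-4*x + 3*cos(y*z)))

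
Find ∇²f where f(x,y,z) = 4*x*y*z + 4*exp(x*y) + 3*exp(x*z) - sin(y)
4*x**2*exp(x*y) + 3*x**2*exp(x*z) + 4*y**2*exp(x*y) + 3*z**2*exp(x*z) + sin(y)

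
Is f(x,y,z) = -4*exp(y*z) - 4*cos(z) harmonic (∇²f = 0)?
No, ∇²f = -4*y**2*exp(y*z) - 4*z**2*exp(y*z) + 4*cos(z)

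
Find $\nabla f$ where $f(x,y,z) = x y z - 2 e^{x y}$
(y*(z - 2*exp(x*y)), x*(z - 2*exp(x*y)), x*y)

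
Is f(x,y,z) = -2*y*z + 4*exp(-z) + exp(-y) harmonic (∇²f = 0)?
No, ∇²f = 4*exp(-z) + exp(-y)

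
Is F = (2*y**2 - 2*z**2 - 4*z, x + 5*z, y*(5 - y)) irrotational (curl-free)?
No, ∇×F = (-2*y, -4*z - 4, 1 - 4*y)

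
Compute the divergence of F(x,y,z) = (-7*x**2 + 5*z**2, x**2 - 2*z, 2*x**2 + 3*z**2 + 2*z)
-14*x + 6*z + 2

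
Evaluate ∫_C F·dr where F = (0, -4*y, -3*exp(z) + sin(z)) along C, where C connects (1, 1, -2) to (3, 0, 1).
-3*E - cos(1) + cos(2) + 3*exp(-2) + 2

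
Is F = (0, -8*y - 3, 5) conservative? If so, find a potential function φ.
Yes, F is conservative. φ = -4*y**2 - 3*y + 5*z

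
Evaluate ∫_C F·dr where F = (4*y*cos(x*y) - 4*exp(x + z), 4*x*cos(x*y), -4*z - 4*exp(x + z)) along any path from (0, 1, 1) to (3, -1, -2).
-6 - 4*sin(3)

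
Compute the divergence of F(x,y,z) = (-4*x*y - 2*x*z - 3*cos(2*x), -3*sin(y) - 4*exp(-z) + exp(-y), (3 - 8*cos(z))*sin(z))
-4*y - 2*z + 6*sin(2*x) - 3*cos(y) + 3*cos(z) - 8*cos(2*z) - exp(-y)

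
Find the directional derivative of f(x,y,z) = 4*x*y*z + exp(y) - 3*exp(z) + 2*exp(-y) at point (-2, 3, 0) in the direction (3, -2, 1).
sqrt(14)*(-2*exp(6) - 27*exp(3) + 4)*exp(-3)/14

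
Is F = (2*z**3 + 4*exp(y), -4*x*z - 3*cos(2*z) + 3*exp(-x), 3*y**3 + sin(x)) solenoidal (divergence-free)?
Yes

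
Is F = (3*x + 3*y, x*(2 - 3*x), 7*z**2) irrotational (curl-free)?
No, ∇×F = (0, 0, -6*x - 1)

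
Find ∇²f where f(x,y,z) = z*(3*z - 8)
6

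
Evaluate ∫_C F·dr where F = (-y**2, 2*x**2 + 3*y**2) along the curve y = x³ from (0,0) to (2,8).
18624/35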